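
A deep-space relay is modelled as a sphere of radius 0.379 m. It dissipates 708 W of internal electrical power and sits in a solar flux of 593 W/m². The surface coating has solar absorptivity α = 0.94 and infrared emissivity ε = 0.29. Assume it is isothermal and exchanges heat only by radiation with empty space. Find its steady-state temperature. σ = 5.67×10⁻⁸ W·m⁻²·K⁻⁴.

At steady state, absorbed solar power + internal power = radiated power.
Absorbed: α·S·A_cross = 0.94·593·0.4513 = 251.5 W (cross-section πr²).
Total input = 251.5 + 708 = 959.5 W.
Radiated: εσ·A_surf·T⁴ with A_surf = 4πr² = 1.805 m².
T⁴ = 959.5/(0.29·5.67×10⁻⁸·1.805) = 3.233×10¹⁰ K⁴.

T ≈ 424 K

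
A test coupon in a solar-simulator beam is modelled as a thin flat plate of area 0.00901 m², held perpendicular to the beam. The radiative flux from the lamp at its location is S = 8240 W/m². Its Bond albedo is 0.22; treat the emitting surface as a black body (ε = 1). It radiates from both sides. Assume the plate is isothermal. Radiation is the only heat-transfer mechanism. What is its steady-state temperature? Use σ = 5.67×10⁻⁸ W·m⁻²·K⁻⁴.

At equilibrium, absorbed power = emitted power.
Absorbing cross-section = A = 0.009010 m²; emitting surface = 2A = 0.01802 m² (ratio 2).
(1−a)S·A_cross = εσ·A_surf·T⁴  ⇒  T⁴ = (1−a)S/(2σ).
T⁴ = 0.780·8240/(2·5.67×10⁻⁸) = 5.668×10¹⁰ K⁴.
T = (5.668×10¹⁰)^(1/4).

T ≈ 488 K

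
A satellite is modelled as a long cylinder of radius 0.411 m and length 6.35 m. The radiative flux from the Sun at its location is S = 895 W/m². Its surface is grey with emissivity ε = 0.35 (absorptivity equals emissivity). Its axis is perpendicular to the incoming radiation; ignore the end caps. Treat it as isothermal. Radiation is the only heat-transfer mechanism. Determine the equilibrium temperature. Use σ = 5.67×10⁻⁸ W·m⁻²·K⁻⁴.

At equilibrium, absorbed power = emitted power.
Absorbing cross-section = 2rL = 5.220 m²; emitting surface = 2πrL = 16.40 m² (ratio π).
εS·A_cross = εσ·A_surf·T⁴  ⇒  T⁴ = S/(πσ)   (ε cancels).
T⁴ = 895/(π·5.67×10⁻⁸) = 5.024×10⁹ K⁴.
T = (5.024×10⁹)^(1/4).

T ≈ 266 K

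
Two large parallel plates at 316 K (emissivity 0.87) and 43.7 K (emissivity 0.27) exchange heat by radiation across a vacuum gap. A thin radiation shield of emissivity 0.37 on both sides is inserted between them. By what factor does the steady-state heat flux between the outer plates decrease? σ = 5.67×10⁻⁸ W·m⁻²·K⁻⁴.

factor ≈ 2.14

Without shield: q₀ = σΔ(T⁴)/(1/ε₁+1/ε₂−1) with denominator 3.853.
With shield the two gaps are in series; the resistances add: (1/ε₁+1/ε_s−1)+(1/ε_s+1/ε₂−1) = 2.852+5.406 = 8.259.
Heat-flux ratio q₀/q = 8.259/3.853.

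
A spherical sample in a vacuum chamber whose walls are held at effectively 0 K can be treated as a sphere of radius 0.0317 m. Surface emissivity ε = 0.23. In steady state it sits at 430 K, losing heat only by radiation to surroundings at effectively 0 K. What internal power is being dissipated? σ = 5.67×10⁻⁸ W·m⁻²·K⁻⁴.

P ≈ 5.63 W

Steady state: P = εσA T⁴.
A = 4πr² = 0.01263 m²; T⁴ = (430)⁴ = 3.419×10¹⁰ K⁴.
P = 0.23 × 5.67×10⁻⁸ × 0.01263 × 3.419×10¹⁰.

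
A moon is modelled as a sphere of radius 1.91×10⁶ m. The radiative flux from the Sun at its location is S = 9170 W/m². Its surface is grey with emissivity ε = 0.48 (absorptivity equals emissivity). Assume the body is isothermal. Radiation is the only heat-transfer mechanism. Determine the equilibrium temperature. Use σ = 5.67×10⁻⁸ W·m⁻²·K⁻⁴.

T ≈ 448 K

At equilibrium, absorbed power = emitted power.
Absorbing cross-section = πr² = 1.146×10¹³ m²; emitting surface = 4πr² = 4.584×10¹³ m² (ratio 4).
εS·A_cross = εσ·A_surf·T⁴  ⇒  T⁴ = S/(4σ)   (ε cancels).
T⁴ = 9170/(4·5.67×10⁻⁸) = 4.043×10¹⁰ K⁴.
T = (4.043×10¹⁰)^(1/4).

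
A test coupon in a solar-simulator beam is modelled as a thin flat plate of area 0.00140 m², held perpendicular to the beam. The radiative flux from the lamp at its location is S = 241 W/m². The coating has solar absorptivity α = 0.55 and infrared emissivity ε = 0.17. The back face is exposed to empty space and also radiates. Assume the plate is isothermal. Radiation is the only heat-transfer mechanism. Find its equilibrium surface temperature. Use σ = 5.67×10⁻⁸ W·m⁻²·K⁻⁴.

At equilibrium, absorbed power = emitted power.
Absorbing cross-section = A = 0.001400 m²; emitting surface = 2A = 0.002800 m² (ratio 2).
αS·A_cross = εσ·A_surf·T⁴  ⇒  T⁴ = αS/(ε·2σ).
T⁴ = 0.550·241/(0.17·2·5.67×10⁻⁸) = 6.876×10⁹ K⁴.
T = (6.876×10⁹)^(1/4).

T ≈ 288 K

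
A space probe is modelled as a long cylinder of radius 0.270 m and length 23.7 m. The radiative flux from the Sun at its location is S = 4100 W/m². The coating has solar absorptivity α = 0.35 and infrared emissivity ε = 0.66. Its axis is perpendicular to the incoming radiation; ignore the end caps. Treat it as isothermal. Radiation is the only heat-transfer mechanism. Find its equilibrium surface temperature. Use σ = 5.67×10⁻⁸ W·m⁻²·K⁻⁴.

At equilibrium, absorbed power = emitted power.
Absorbing cross-section = 2rL = 12.80 m²; emitting surface = 2πrL = 40.21 m² (ratio π).
αS·A_cross = εσ·A_surf·T⁴  ⇒  T⁴ = αS/(ε·πσ).
T⁴ = 0.350·4100/(0.66·π·5.67×10⁻⁸) = 1.221×10¹⁰ K⁴.
T = (1.221×10¹⁰)^(1/4).

T ≈ 332 K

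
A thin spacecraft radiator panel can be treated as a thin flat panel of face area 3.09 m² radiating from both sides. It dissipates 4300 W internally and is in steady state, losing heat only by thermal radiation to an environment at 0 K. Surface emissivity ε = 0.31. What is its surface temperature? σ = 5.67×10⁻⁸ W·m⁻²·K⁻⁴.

Steady state: internal power = radiated power, P = εσA T⁴.
Radiating area A = 2·3.09 = 6.180 m².
T⁴ = P/(εσA) = 4300/(0.31·5.67×10⁻⁸·6.180) = 3.959×10¹⁰ K⁴.
T = (3.959×10¹⁰)^(1/4).

T ≈ 446 K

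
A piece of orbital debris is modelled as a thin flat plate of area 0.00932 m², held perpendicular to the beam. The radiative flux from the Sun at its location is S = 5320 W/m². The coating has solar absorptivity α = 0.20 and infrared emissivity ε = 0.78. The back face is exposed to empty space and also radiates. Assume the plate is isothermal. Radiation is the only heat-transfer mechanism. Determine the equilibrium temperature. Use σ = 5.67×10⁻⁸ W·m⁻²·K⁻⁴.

At equilibrium, absorbed power = emitted power.
Absorbing cross-section = A = 0.009320 m²; emitting surface = 2A = 0.01864 m² (ratio 2).
αS·A_cross = εσ·A_surf·T⁴  ⇒  T⁴ = αS/(ε·2σ).
T⁴ = 0.200·5320/(0.78·2·5.67×10⁻⁸) = 1.203×10¹⁰ K⁴.
T = (1.203×10¹⁰)^(1/4).

T ≈ 331 K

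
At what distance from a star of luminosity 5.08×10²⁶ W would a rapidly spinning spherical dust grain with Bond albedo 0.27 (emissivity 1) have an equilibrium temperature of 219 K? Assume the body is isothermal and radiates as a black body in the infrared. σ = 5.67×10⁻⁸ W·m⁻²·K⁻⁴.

For an isothermal black-emitting sphere, (1−a)S·πr² = σ·4πr²·T⁴ ⇒ S = 4σT⁴/(1−a).
S = 4·5.67×10⁻⁸·(219)⁴/0.730 = 714.7 W/m².
Flux falls as S = L/(4πd²), so d = √(L/(4πS)) = √(5.08×10²⁶/(4π·714.7)).

d ≈ 2.38×10¹¹ m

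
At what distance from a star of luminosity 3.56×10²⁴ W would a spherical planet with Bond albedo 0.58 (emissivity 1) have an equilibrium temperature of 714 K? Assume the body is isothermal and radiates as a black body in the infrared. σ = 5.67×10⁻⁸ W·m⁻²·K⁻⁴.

For an isothermal black-emitting sphere, (1−a)S·πr² = σ·4πr²·T⁴ ⇒ S = 4σT⁴/(1−a).
S = 4·5.67×10⁻⁸·(714)⁴/0.420 = 1.403×10⁵ W/m².
Flux falls as S = L/(4πd²), so d = √(L/(4πS)) = √(3.56×10²⁴/(4π·1.403×10⁵)).

d ≈ 1.42×10⁹ m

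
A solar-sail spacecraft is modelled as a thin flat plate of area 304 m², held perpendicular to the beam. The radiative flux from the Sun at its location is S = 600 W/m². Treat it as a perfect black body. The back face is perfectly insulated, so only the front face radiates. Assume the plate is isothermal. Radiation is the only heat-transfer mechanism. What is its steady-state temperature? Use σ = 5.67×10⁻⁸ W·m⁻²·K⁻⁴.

T ≈ 321 K

At equilibrium, absorbed power = emitted power.
Absorbing cross-section = A = 304.0 m²; emitting surface = A = 304.0 m² (ratio 1).
S·A_cross = εσ·A_surf·T⁴  ⇒  T⁴ = S/(1σ).
T⁴ = 1.00·600/(1·5.67×10⁻⁸) = 1.058×10¹⁰ K⁴.
T = (1.058×10¹⁰)^(1/4).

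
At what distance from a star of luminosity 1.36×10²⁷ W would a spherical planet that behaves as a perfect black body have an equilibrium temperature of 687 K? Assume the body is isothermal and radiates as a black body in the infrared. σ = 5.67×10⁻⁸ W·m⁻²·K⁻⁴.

d ≈ 4.63×10¹⁰ m

For an isothermal black-emitting sphere, (1−a)S·πr² = σ·4πr²·T⁴ ⇒ S = 4σT⁴/(1−a).
S = 4·5.67×10⁻⁸·(687)⁴/1.00 = 50520 W/m².
Flux falls as S = L/(4πd²), so d = √(L/(4πS)) = √(1.36×10²⁷/(4π·50520)).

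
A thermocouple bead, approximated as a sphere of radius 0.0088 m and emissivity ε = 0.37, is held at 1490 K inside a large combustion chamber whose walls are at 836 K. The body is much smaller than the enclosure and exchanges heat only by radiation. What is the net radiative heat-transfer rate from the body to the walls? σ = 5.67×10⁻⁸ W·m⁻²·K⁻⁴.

P_net ≈ 90.7 W

For a small grey body in a large enclosure: P_net = εσA(T_body⁴ − T_wall⁴).
A = 4πr² = 9.731×10⁻⁴ m²; T_body⁴ − T_wall⁴ = 4.929×10¹² − 4.885×10¹¹ = 4.440×10¹² K⁴.
|P_net| = 0.37·5.67×10⁻⁸·9.731×10⁻⁴·4.440×10¹².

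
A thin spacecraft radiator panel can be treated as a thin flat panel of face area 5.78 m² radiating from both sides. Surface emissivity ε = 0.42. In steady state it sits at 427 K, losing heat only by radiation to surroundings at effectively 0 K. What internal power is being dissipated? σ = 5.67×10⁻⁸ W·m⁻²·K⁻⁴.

P ≈ 9150 W

Steady state: P = εσA T⁴.
A = 2·5.78 = 11.56 m²; T⁴ = (427)⁴ = 3.324×10¹⁰ K⁴.
P = 0.42 × 5.67×10⁻⁸ × 11.56 × 3.324×10¹⁰.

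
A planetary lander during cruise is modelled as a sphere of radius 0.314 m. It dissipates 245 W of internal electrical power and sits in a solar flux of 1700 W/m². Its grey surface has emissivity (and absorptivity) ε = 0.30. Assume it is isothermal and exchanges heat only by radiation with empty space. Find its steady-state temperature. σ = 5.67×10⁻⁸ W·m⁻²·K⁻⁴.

T ≈ 372 K

At steady state, absorbed solar power + internal power = radiated power.
Absorbed: α·S·A_cross = 0.30·1700·0.3097 = 158.0 W (cross-section πr²).
Total input = 158.0 + 245 = 403.0 W.
Radiated: εσ·A_surf·T⁴ with A_surf = 4πr² = 1.239 m².
T⁴ = 403.0/(0.30·5.67×10⁻⁸·1.239) = 1.912×10¹⁰ K⁴.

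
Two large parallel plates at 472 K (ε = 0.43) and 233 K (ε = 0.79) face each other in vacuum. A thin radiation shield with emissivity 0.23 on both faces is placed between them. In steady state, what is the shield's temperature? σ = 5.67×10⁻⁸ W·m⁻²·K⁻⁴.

In steady state the net flux on the hot side equals that on the cold side.
σ(T₁⁴−T_s⁴)/D₁ = σ(T_s⁴−T₂⁴)/D₂, with D₁ = 1/ε₁+1/ε_s−1 = 5.673, D₂ = 1/ε_s+1/ε₂−1 = 4.614.
Solve for T_s⁴: T_s⁴ = (D₂·T₁⁴ + D₁·T₂⁴)/(D₁+D₂) = 2.389×10¹⁰ K⁴.

T_s ≈ 393 K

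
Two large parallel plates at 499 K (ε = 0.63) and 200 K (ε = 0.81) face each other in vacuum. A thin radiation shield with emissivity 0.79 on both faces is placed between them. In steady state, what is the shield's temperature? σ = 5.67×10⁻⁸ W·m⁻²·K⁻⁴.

In steady state the net flux on the hot side equals that on the cold side.
σ(T₁⁴−T_s⁴)/D₁ = σ(T_s⁴−T₂⁴)/D₂, with D₁ = 1/ε₁+1/ε_s−1 = 1.853, D₂ = 1/ε_s+1/ε₂−1 = 1.500.
Solve for T_s⁴: T_s⁴ = (D₂·T₁⁴ + D₁·T₂⁴)/(D₁+D₂) = 2.862×10¹⁰ K⁴.

T_s ≈ 411 K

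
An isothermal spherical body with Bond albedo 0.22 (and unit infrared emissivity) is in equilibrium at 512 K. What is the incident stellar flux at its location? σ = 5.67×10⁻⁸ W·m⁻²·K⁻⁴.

(1−a)S·πr² = σ·4πr²·T⁴ ⇒ S = 4σT⁴/(1−a).
S = 4·5.67×10⁻⁸·6.872×10¹⁰/0.780.

S ≈ 20000 W/m²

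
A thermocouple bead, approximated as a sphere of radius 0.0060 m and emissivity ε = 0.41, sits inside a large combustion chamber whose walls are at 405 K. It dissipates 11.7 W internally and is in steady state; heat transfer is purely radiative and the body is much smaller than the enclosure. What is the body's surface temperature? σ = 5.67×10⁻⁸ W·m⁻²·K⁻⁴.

For a small grey body in a large enclosure, net radiated power = εσA(T⁴ − T_w⁴).
Steady state: P = εσA(T⁴ − T_w⁴) with A = 4πr² = 4.524×10⁻⁴ m².
T⁴ = P/(εσA) + T_w⁴ = 11.7/(0.41·5.67×10⁻⁸·4.524×10⁻⁴) + (405)⁴
    = 1.113×10¹² + 2.690×10¹⁰ = 1.139×10¹² K⁴.

T ≈ 1030 K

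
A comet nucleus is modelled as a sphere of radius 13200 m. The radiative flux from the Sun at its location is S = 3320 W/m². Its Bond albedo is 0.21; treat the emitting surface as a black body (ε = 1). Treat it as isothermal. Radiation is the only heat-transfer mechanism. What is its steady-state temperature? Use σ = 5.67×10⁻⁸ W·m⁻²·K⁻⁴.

At equilibrium, absorbed power = emitted power.
Absorbing cross-section = πr² = 5.474×10⁸ m²; emitting surface = 4πr² = 2.190×10⁹ m² (ratio 4).
(1−a)S·A_cross = εσ·A_surf·T⁴  ⇒  T⁴ = (1−a)S/(4σ).
T⁴ = 0.790·3320/(4·5.67×10⁻⁸) = 1.156×10¹⁰ K⁴.
T = (1.156×10¹⁰)^(1/4).

T ≈ 328 K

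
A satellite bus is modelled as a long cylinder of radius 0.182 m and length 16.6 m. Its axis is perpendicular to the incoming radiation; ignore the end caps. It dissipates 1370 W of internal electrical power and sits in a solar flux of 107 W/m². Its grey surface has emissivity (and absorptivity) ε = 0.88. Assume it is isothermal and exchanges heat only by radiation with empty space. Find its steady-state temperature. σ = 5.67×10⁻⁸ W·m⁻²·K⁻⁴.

At steady state, absorbed solar power + internal power = radiated power.
Absorbed: α·S·A_cross = 0.88·107·6.042 = 569.0 W (cross-section 2rL).
Total input = 569.0 + 1370 = 1939 W.
Radiated: εσ·A_surf·T⁴ with A_surf = 2πrL = 18.98 m².
T⁴ = 1939/(0.88·5.67×10⁻⁸·18.98) = 2.047×10⁹ K⁴.

T ≈ 213 K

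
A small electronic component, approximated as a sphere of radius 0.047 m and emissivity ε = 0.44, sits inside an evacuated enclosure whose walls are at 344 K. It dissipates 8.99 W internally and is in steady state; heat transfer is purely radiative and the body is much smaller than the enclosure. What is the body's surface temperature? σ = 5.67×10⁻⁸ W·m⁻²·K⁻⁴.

T ≈ 405 K

For a small grey body in a large enclosure, net radiated power = εσA(T⁴ − T_w⁴).
Steady state: P = εσA(T⁴ − T_w⁴) with A = 4πr² = 0.02776 m².
T⁴ = P/(εσA) + T_w⁴ = 8.99/(0.44·5.67×10⁻⁸·0.02776) + (344)⁴
    = 1.298×10¹⁰ + 1.400×10¹⁰ = 2.698×10¹⁰ K⁴.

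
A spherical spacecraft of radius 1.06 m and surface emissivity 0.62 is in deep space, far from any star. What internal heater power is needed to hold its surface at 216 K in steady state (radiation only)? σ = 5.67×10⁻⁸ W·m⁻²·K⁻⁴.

P = εσ·4πr²·T⁴.
4πr² = 14.12 m²; T⁴ = 2.177×10⁹ K⁴.
P = 0.62·5.67×10⁻⁸·14.12·2.177×10⁹.

P ≈ 1080 W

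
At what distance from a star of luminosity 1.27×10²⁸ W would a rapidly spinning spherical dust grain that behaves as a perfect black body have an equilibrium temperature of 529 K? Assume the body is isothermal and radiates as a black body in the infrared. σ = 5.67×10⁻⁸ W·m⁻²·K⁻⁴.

d ≈ 2.39×10¹¹ m

For an isothermal black-emitting sphere, (1−a)S·πr² = σ·4πr²·T⁴ ⇒ S = 4σT⁴/(1−a).
S = 4·5.67×10⁻⁸·(529)⁴/1.00 = 17760 W/m².
Flux falls as S = L/(4πd²), so d = √(L/(4πS)) = √(1.27×10²⁸/(4π·17760)).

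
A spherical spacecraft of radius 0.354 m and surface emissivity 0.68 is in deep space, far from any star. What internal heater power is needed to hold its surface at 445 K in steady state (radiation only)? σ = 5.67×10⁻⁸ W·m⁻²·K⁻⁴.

P = εσ·4πr²·T⁴.
4πr² = 1.575 m²; T⁴ = 3.921×10¹⁰ K⁴.
P = 0.68·5.67×10⁻⁸·1.575·3.921×10¹⁰.

P ≈ 2380 W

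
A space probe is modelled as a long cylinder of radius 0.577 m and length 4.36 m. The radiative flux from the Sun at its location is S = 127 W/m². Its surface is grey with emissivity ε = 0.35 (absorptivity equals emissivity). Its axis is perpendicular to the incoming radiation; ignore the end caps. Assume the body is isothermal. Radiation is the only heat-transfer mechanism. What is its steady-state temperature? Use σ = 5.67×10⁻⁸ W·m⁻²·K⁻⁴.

T ≈ 163 K

At equilibrium, absorbed power = emitted power.
Absorbing cross-section = 2rL = 5.031 m²; emitting surface = 2πrL = 15.81 m² (ratio π).
εS·A_cross = εσ·A_surf·T⁴  ⇒  T⁴ = S/(πσ)   (ε cancels).
T⁴ = 127/(π·5.67×10⁻⁸) = 7.130×10⁸ K⁴.
T = (7.130×10⁸)^(1/4).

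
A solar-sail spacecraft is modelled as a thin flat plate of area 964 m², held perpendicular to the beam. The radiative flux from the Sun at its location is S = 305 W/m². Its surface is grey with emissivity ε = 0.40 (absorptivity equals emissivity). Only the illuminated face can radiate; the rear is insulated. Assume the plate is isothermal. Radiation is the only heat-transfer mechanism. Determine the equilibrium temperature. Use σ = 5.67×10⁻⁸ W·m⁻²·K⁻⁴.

T ≈ 271 K

At equilibrium, absorbed power = emitted power.
Absorbing cross-section = A = 964.0 m²; emitting surface = A = 964.0 m² (ratio 1).
εS·A_cross = εσ·A_surf·T⁴  ⇒  T⁴ = S/(1σ)   (ε cancels).
T⁴ = 305/(1·5.67×10⁻⁸) = 5.379×10⁹ K⁴.
T = (5.379×10⁹)^(1/4).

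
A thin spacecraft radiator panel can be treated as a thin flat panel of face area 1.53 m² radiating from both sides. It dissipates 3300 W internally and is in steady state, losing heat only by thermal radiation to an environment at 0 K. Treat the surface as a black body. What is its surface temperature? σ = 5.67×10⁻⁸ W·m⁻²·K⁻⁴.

T ≈ 371 K

Steady state: internal power = radiated power, P = εσA T⁴.
Radiating area A = 2·1.53 = 3.060 m².
T⁴ = P/(εσA) = 3300/(1.0·5.67×10⁻⁸·3.060) = 1.902×10¹⁰ K⁴.
T = (1.902×10¹⁰)^(1/4).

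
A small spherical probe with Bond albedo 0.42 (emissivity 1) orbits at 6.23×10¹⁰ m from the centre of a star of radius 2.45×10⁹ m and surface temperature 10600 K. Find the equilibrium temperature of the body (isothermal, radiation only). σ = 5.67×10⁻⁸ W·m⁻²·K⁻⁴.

The star's surface emits σT_*⁴; at distance d the flux is S = σT_*⁴(R_*/d)².
S = 5.67×10⁻⁸·(10600)⁴·(2.45×10⁹/6.23×10¹⁰)² = 1.107×10⁶ W/m².
For an isothermal sphere T⁴ = (1−a)S/(4σ) = 2.831×10¹² K⁴.

T ≈ 1300 K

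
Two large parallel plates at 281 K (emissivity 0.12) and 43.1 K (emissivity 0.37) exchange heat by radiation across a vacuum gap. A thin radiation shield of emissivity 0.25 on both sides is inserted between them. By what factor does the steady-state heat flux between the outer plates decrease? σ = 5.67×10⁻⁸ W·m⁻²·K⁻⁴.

factor ≈ 1.70

Without shield: q₀ = σΔ(T⁴)/(1/ε₁+1/ε₂−1) with denominator 10.04.
With shield the two gaps are in series; the resistances add: (1/ε₁+1/ε_s−1)+(1/ε_s+1/ε₂−1) = 11.33+5.703 = 17.04.
Heat-flux ratio q₀/q = 17.04/10.04.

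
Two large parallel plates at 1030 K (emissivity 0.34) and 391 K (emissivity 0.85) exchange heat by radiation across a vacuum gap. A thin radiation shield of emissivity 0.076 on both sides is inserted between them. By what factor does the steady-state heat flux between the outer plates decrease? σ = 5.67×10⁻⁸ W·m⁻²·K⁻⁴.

factor ≈ 9.12

Without shield: q₀ = σΔ(T⁴)/(1/ε₁+1/ε₂−1) with denominator 3.118.
With shield the two gaps are in series; the resistances add: (1/ε₁+1/ε_s−1)+(1/ε_s+1/ε₂−1) = 15.10+13.33 = 28.43.
Heat-flux ratio q₀/q = 28.43/3.118.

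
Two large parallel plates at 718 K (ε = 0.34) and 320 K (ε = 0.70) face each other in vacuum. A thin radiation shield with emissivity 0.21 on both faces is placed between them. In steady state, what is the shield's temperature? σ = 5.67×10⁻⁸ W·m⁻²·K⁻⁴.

In steady state the net flux on the hot side equals that on the cold side.
σ(T₁⁴−T_s⁴)/D₁ = σ(T_s⁴−T₂⁴)/D₂, with D₁ = 1/ε₁+1/ε_s−1 = 6.703, D₂ = 1/ε_s+1/ε₂−1 = 5.190.
Solve for T_s⁴: T_s⁴ = (D₂·T₁⁴ + D₁·T₂⁴)/(D₁+D₂) = 1.219×10¹¹ K⁴.

T_s ≈ 591 K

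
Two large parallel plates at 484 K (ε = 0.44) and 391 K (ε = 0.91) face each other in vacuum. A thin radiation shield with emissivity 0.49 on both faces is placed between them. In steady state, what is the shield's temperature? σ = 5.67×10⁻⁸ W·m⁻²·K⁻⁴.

In steady state the net flux on the hot side equals that on the cold side.
σ(T₁⁴−T_s⁴)/D₁ = σ(T_s⁴−T₂⁴)/D₂, with D₁ = 1/ε₁+1/ε_s−1 = 3.314, D₂ = 1/ε_s+1/ε₂−1 = 2.140.
Solve for T_s⁴: T_s⁴ = (D₂·T₁⁴ + D₁·T₂⁴)/(D₁+D₂) = 3.573×10¹⁰ K⁴.

T_s ≈ 435 K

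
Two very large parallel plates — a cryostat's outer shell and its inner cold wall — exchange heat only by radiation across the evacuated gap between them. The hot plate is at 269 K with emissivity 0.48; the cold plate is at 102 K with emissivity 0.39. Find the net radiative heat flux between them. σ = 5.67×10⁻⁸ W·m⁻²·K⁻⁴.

For two infinite grey parallel plates, q = σ(T₁⁴ − T₂⁴)/(1/ε₁ + 1/ε₂ − 1).
T₁⁴ − T₂⁴ = 5.236×10⁹ − 1.082×10⁸ = 5.128×10⁹ K⁴.
1/ε₁ + 1/ε₂ − 1 = 2.083 + 2.564 − 1 = 3.647.
q = 5.67×10⁻⁸ × 5.128×10⁹ / 3.647.

q ≈ 79.7 W/m²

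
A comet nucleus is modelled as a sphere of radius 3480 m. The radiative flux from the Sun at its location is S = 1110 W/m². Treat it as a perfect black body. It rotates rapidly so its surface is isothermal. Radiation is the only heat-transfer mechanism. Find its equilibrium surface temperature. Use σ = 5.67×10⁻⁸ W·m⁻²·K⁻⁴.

T ≈ 264 K

At equilibrium, absorbed power = emitted power.
Absorbing cross-section = πr² = 3.805×10⁷ m²; emitting surface = 4πr² = 1.522×10⁸ m² (ratio 4).
S·A_cross = εσ·A_surf·T⁴  ⇒  T⁴ = S/(4σ).
T⁴ = 1.00·1110/(4·5.67×10⁻⁸) = 4.894×10⁹ K⁴.
T = (4.894×10⁹)^(1/4).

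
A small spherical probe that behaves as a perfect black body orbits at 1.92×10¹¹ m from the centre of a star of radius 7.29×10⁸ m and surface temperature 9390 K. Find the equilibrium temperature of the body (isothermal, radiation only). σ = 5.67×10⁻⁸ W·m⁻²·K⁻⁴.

The star's surface emits σT_*⁴; at distance d the flux is S = σT_*⁴(R_*/d)².
S = 5.67×10⁻⁸·(9390)⁴·(7.29×10⁸/1.92×10¹¹)² = 6355 W/m².
For an isothermal sphere T⁴ = (1−a)S/(4σ) = 2.802×10¹⁰ K⁴.

T ≈ 409 K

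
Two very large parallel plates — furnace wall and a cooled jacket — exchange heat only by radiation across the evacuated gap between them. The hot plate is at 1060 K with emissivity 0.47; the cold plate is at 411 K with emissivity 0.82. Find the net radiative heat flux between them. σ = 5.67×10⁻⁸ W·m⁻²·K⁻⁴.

For two infinite grey parallel plates, q = σ(T₁⁴ − T₂⁴)/(1/ε₁ + 1/ε₂ − 1).
T₁⁴ − T₂⁴ = 1.262×10¹² − 2.853×10¹⁰ = 1.234×10¹² K⁴.
1/ε₁ + 1/ε₂ − 1 = 2.128 + 1.220 − 1 = 2.347.
q = 5.67×10⁻⁸ × 1.234×10¹² / 2.347.

q ≈ 29800 W/m²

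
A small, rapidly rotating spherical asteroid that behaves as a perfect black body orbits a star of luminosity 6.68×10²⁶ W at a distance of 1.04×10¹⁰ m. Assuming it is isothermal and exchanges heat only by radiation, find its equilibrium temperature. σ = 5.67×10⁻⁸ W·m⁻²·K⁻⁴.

First find the stellar flux at distance d: S = L/(4πd²) = 6.68×10²⁶/(4π·(1.04×10¹⁰)²) = 4.915×10⁵ W/m².
For an isothermal sphere, absorbed (1−a)S·πr² = emitted σ·4πr²·T⁴, so T⁴ = (1−a)S/(4σ).
T⁴ = 1.00·4.915×10⁵/(4·5.67×10⁻⁸) = 2.167×10¹² K⁴.

T ≈ 1210 K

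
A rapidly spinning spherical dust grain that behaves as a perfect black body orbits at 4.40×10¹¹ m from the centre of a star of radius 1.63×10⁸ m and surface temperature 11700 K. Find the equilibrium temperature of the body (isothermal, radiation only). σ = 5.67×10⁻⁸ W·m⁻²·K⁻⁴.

The star's surface emits σT_*⁴; at distance d the flux is S = σT_*⁴(R_*/d)².
S = 5.67×10⁻⁸·(11700)⁴·(1.63×10⁸/4.40×10¹¹)² = 145.8 W/m².
For an isothermal sphere T⁴ = (1−a)S/(4σ) = 6.429×10⁸ K⁴.

T ≈ 159 K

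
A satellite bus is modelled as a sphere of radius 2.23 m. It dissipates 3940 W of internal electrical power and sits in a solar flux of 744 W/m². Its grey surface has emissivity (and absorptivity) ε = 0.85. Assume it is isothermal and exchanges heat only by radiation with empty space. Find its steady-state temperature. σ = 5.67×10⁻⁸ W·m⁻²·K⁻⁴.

At steady state, absorbed solar power + internal power = radiated power.
Absorbed: α·S·A_cross = 0.85·744·15.62 = 9880 W (cross-section πr²).
Total input = 9880 + 3940 = 13820 W.
Radiated: εσ·A_surf·T⁴ with A_surf = 4πr² = 62.49 m².
T⁴ = 13820/(0.85·5.67×10⁻⁸·62.49) = 4.589×10⁹ K⁴.

T ≈ 260 K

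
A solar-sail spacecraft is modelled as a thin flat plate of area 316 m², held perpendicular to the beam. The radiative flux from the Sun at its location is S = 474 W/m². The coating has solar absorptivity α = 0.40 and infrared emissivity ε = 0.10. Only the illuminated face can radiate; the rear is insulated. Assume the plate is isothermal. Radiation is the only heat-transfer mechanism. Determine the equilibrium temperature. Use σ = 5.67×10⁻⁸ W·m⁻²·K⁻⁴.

At equilibrium, absorbed power = emitted power.
Absorbing cross-section = A = 316.0 m²; emitting surface = A = 316.0 m² (ratio 1).
αS·A_cross = εσ·A_surf·T⁴  ⇒  T⁴ = αS/(ε·1σ).
T⁴ = 0.400·474/(0.10·1·5.67×10⁻⁸) = 3.344×10¹⁰ K⁴.
T = (3.344×10¹⁰)^(1/4).

T ≈ 428 K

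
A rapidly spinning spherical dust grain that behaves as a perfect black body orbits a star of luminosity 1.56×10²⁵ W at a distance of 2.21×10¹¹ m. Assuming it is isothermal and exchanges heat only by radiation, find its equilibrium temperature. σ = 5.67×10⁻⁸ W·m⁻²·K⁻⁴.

First find the stellar flux at distance d: S = L/(4πd²) = 1.56×10²⁵/(4π·(2.21×10¹¹)²) = 25.42 W/m².
For an isothermal sphere, absorbed (1−a)S·πr² = emitted σ·4πr²·T⁴, so T⁴ = (1−a)S/(4σ).
T⁴ = 1.00·25.42/(4·5.67×10⁻⁸) = 1.121×10⁸ K⁴.

T ≈ 103 K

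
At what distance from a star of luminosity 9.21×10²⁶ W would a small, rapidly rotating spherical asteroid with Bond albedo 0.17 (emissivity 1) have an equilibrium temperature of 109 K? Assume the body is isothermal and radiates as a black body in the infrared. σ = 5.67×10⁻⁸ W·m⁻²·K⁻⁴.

For an isothermal black-emitting sphere, (1−a)S·πr² = σ·4πr²·T⁴ ⇒ S = 4σT⁴/(1−a).
S = 4·5.67×10⁻⁸·(109)⁴/0.830 = 38.57 W/m².
Flux falls as S = L/(4πd²), so d = √(L/(4πS)) = √(9.21×10²⁶/(4π·38.57)).

d ≈ 1.38×10¹² m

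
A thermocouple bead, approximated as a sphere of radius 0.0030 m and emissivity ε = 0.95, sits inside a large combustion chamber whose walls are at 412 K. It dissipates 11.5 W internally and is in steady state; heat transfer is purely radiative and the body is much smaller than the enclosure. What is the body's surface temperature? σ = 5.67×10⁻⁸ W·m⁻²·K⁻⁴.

T ≈ 1180 K

For a small grey body in a large enclosure, net radiated power = εσA(T⁴ − T_w⁴).
Steady state: P = εσA(T⁴ − T_w⁴) with A = 4πr² = 1.131×10⁻⁴ m².
T⁴ = P/(εσA) + T_w⁴ = 11.5/(0.95·5.67×10⁻⁸·1.131×10⁻⁴) + (412)⁴
    = 1.888×10¹² + 2.881×10¹⁰ = 1.917×10¹² K⁴.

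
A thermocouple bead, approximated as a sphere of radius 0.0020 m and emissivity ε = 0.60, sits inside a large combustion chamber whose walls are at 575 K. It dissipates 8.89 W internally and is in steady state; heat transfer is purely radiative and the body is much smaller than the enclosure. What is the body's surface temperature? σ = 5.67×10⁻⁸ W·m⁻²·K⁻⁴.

T ≈ 1520 K

For a small grey body in a large enclosure, net radiated power = εσA(T⁴ − T_w⁴).
Steady state: P = εσA(T⁴ − T_w⁴) with A = 4πr² = 5.027×10⁻⁵ m².
T⁴ = P/(εσA) + T_w⁴ = 8.89/(0.60·5.67×10⁻⁸·5.027×10⁻⁵) + (575)⁴
    = 5.199×10¹² + 1.093×10¹¹ = 5.308×10¹² K⁴.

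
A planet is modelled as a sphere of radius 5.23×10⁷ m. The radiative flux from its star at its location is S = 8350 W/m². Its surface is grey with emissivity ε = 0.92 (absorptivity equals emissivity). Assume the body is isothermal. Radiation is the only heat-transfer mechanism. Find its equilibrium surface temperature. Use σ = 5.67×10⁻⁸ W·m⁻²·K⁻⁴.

At equilibrium, absorbed power = emitted power.
Absorbing cross-section = πr² = 8.593×10¹⁵ m²; emitting surface = 4πr² = 3.437×10¹⁶ m² (ratio 4).
εS·A_cross = εσ·A_surf·T⁴  ⇒  T⁴ = S/(4σ)   (ε cancels).
T⁴ = 8350/(4·5.67×10⁻⁸) = 3.682×10¹⁰ K⁴.
T = (3.682×10¹⁰)^(1/4).

T ≈ 438 K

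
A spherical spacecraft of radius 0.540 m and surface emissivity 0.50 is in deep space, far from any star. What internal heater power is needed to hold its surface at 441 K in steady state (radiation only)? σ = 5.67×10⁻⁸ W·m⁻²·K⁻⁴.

P ≈ 3930 W

P = εσ·4πr²·T⁴.
4πr² = 3.664 m²; T⁴ = 3.782×10¹⁰ K⁴.
P = 0.50·5.67×10⁻⁸·3.664·3.782×10¹⁰.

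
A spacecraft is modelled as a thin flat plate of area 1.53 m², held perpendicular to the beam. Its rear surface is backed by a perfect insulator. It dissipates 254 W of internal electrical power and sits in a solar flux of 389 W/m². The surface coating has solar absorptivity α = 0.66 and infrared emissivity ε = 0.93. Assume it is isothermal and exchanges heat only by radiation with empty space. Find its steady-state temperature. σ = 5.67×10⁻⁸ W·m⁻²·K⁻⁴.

At steady state, absorbed solar power + internal power = radiated power.
Absorbed: α·S·A_cross = 0.66·389·1.530 = 392.8 W (cross-section A).
Total input = 392.8 + 254 = 646.8 W.
Radiated: εσ·A_surf·T⁴ with A_surf = A = 1.530 m².
T⁴ = 646.8/(0.93·5.67×10⁻⁸·1.530) = 8.017×10⁹ K⁴.

T ≈ 299 K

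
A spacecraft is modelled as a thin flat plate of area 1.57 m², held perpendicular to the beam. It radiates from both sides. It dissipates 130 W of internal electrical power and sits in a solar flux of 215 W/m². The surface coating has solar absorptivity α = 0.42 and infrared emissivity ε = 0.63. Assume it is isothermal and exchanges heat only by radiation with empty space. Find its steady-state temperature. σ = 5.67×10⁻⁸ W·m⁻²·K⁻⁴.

T ≈ 222 K

At steady state, absorbed solar power + internal power = radiated power.
Absorbed: α·S·A_cross = 0.42·215·1.570 = 141.8 W (cross-section A).
Total input = 141.8 + 130 = 271.8 W.
Radiated: εσ·A_surf·T⁴ with A_surf = 2A = 3.140 m².
T⁴ = 271.8/(0.63·5.67×10⁻⁸·3.140) = 2.423×10⁹ K⁴.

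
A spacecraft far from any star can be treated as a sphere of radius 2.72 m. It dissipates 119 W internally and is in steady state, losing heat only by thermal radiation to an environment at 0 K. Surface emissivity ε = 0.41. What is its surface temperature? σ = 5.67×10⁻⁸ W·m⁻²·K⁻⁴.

T ≈ 86.1 K

Steady state: internal power = radiated power, P = εσA T⁴.
Radiating area A = 4πr² = 92.97 m².
T⁴ = P/(εσA) = 119/(0.41·5.67×10⁻⁸·92.97) = 5.506×10⁷ K⁴.
T = (5.506×10⁷)^(1/4).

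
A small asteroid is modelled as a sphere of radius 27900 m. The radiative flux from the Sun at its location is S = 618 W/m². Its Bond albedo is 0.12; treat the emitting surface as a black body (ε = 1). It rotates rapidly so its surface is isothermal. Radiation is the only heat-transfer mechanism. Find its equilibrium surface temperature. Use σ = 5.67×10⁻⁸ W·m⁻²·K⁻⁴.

T ≈ 221 K

At equilibrium, absorbed power = emitted power.
Absorbing cross-section = πr² = 2.445×10⁹ m²; emitting surface = 4πr² = 9.782×10⁹ m² (ratio 4).
(1−a)S·A_cross = εσ·A_surf·T⁴  ⇒  T⁴ = (1−a)S/(4σ).
T⁴ = 0.880·618/(4·5.67×10⁻⁸) = 2.398×10⁹ K⁴.
T = (2.398×10⁹)^(1/4).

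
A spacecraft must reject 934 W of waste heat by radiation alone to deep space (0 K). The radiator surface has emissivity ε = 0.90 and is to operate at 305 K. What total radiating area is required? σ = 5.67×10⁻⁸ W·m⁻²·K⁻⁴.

P = εσA T⁴ ⇒ A = P/(εσT⁴).
T⁴ = 8.654×10⁹ K⁴.
A = 934/(0.90 × 5.67×10⁻⁸ × 8.654×10⁹).

A ≈ 2.12 m²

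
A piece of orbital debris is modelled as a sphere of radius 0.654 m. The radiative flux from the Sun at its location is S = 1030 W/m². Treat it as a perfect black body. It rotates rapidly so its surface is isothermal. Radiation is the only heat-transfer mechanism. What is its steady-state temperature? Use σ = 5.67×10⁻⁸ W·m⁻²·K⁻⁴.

At equilibrium, absorbed power = emitted power.
Absorbing cross-section = πr² = 1.344 m²; emitting surface = 4πr² = 5.375 m² (ratio 4).
S·A_cross = εσ·A_surf·T⁴  ⇒  T⁴ = S/(4σ).
T⁴ = 1.00·1030/(4·5.67×10⁻⁸) = 4.541×10⁹ K⁴.
T = (4.541×10⁹)^(1/4).

T ≈ 260 K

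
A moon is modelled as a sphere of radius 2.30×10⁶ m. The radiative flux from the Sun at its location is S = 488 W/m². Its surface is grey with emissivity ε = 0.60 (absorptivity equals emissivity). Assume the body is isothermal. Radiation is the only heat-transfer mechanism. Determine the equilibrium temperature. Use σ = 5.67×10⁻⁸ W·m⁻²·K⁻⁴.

At equilibrium, absorbed power = emitted power.
Absorbing cross-section = πr² = 1.662×10¹³ m²; emitting surface = 4πr² = 6.648×10¹³ m² (ratio 4).
εS·A_cross = εσ·A_surf·T⁴  ⇒  T⁴ = S/(4σ)   (ε cancels).
T⁴ = 488/(4·5.67×10⁻⁸) = 2.152×10⁹ K⁴.
T = (2.152×10⁹)^(1/4).

T ≈ 215 K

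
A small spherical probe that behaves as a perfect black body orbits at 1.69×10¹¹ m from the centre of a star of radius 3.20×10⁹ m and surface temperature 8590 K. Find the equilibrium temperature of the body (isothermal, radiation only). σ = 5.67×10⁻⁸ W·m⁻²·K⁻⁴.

T ≈ 836 K

The star's surface emits σT_*⁴; at distance d the flux is S = σT_*⁴(R_*/d)².
S = 5.67×10⁻⁸·(8590)⁴·(3.20×10⁹/1.69×10¹¹)² = 1.107×10⁵ W/m².
For an isothermal sphere T⁴ = (1−a)S/(4σ) = 4.880×10¹¹ K⁴.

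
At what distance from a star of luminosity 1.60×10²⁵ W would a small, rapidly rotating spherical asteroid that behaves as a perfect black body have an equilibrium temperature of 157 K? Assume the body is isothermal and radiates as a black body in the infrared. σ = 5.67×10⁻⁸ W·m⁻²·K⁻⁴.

d ≈ 9.61×10¹⁰ m

For an isothermal black-emitting sphere, (1−a)S·πr² = σ·4πr²·T⁴ ⇒ S = 4σT⁴/(1−a).
S = 4·5.67×10⁻⁸·(157)⁴/1.00 = 137.8 W/m².
Flux falls as S = L/(4πd²), so d = √(L/(4πS)) = √(1.60×10²⁵/(4π·137.8)).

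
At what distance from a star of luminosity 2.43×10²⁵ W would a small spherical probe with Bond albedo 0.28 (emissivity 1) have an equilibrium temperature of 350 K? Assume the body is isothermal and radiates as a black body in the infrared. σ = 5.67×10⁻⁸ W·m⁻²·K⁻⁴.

d ≈ 2.02×10¹⁰ m

For an isothermal black-emitting sphere, (1−a)S·πr² = σ·4πr²·T⁴ ⇒ S = 4σT⁴/(1−a).
S = 4·5.67×10⁻⁸·(350)⁴/0.720 = 4727 W/m².
Flux falls as S = L/(4πd²), so d = √(L/(4πS)) = √(2.43×10²⁵/(4π·4727)).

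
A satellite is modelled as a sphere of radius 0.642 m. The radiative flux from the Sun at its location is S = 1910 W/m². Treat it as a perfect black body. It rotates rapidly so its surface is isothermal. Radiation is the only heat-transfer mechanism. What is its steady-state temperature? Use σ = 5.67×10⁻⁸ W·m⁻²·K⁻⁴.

At equilibrium, absorbed power = emitted power.
Absorbing cross-section = πr² = 1.295 m²; emitting surface = 4πr² = 5.179 m² (ratio 4).
S·A_cross = εσ·A_surf·T⁴  ⇒  T⁴ = S/(4σ).
T⁴ = 1.00·1910/(4·5.67×10⁻⁸) = 8.422×10⁹ K⁴.
T = (8.422×10⁹)^(1/4).

T ≈ 303 K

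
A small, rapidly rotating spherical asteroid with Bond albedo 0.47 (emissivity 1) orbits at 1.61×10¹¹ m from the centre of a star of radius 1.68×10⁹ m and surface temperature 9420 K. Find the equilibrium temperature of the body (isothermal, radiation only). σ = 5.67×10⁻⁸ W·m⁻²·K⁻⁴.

The star's surface emits σT_*⁴; at distance d the flux is S = σT_*⁴(R_*/d)².
S = 5.67×10⁻⁸·(9420)⁴·(1.68×10⁹/1.61×10¹¹)² = 48610 W/m².
For an isothermal sphere T⁴ = (1−a)S/(4σ) = 1.136×10¹¹ K⁴.

T ≈ 581 K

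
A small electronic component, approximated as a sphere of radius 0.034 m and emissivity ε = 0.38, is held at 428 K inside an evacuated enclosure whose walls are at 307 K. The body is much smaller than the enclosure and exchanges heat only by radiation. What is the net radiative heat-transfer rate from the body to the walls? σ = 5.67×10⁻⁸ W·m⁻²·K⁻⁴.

P_net ≈ 7.72 W

For a small grey body in a large enclosure: P_net = εσA(T_body⁴ − T_wall⁴).
A = 4πr² = 0.01453 m²; T_body⁴ − T_wall⁴ = 3.356×10¹⁰ − 8.883×10⁹ = 2.467×10¹⁰ K⁴.
|P_net| = 0.38·5.67×10⁻⁸·0.01453·2.467×10¹⁰.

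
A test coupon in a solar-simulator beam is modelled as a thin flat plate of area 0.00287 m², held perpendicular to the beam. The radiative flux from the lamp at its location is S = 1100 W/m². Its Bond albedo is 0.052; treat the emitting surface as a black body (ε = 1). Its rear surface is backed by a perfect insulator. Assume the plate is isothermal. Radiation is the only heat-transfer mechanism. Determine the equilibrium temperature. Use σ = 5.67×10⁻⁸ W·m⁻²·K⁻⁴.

T ≈ 368 K

At equilibrium, absorbed power = emitted power.
Absorbing cross-section = A = 0.002870 m²; emitting surface = A = 0.002870 m² (ratio 1).
(1−a)S·A_cross = εσ·A_surf·T⁴  ⇒  T⁴ = (1−a)S/(1σ).
T⁴ = 0.948·1100/(1·5.67×10⁻⁸) = 1.839×10¹⁰ K⁴.
T = (1.839×10¹⁰)^(1/4).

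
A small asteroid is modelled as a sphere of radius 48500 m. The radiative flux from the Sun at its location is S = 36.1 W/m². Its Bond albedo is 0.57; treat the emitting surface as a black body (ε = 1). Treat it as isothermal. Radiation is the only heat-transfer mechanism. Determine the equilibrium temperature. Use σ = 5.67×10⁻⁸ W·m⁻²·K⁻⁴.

T ≈ 91.0 K

At equilibrium, absorbed power = emitted power.
Absorbing cross-section = πr² = 7.390×10⁹ m²; emitting surface = 4πr² = 2.956×10¹⁰ m² (ratio 4).
(1−a)S·A_cross = εσ·A_surf·T⁴  ⇒  T⁴ = (1−a)S/(4σ).
T⁴ = 0.430·36.1/(4·5.67×10⁻⁸) = 6.844×10⁷ K⁴.
T = (6.844×10⁷)^(1/4).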